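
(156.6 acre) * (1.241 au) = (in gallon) 3.108e+19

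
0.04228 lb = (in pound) 0.04228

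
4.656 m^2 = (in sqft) 50.12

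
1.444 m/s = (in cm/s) 144.4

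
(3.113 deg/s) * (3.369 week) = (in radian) 1.107e+05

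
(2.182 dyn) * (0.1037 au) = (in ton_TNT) 8.09e-05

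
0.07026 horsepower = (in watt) 52.39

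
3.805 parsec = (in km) 1.174e+14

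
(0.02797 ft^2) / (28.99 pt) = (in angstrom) 2.541e+09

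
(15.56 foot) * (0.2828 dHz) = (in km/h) 0.4828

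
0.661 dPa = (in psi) 9.587e-06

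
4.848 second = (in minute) 0.0808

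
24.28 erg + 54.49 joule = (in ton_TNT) 1.302e-08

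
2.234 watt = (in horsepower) 0.002996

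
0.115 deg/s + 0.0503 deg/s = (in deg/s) 0.1653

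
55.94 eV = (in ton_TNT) 2.142e-27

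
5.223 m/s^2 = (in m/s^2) 5.223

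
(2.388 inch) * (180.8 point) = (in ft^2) 0.04164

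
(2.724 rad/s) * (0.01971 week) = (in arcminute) 1.116e+08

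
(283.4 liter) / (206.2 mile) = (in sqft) 9.192e-06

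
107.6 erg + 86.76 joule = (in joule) 86.76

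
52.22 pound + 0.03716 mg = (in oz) 835.5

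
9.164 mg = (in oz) 0.0003233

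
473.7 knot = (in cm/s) 2.437e+04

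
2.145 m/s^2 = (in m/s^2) 2.145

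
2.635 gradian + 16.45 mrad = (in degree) 3.314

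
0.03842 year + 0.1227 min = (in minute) 2.019e+04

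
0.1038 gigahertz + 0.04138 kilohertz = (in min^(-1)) 6.228e+09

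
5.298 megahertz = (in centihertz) 5.298e+08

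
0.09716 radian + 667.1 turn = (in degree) 2.402e+05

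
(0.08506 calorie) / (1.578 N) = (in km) 0.0002255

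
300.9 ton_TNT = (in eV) 7.858e+30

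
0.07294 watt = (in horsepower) 9.781e-05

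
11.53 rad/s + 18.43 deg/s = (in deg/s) 679.1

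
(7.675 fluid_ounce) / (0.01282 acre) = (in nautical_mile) 2.362e-09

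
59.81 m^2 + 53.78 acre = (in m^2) 2.177e+05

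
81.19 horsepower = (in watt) 6.054e+04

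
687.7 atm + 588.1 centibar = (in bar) 702.7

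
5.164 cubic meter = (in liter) 5164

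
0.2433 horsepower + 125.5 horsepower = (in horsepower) 125.7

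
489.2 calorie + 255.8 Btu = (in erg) 2.719e+12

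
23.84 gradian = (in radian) 0.3745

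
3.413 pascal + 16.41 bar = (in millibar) 1.641e+04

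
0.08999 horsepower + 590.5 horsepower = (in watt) 4.404e+05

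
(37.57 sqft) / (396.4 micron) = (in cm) 8.805e+05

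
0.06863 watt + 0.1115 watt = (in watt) 0.1801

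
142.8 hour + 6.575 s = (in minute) 8568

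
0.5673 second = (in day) 6.566e-06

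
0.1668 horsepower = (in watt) 124.4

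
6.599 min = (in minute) 6.599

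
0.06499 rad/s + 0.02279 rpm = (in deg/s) 3.86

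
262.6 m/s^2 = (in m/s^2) 262.6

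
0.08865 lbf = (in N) 0.3943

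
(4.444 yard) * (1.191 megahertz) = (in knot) 9.408e+06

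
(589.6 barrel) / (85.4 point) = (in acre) 0.7689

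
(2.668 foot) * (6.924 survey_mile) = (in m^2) 9062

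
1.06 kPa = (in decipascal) 1.06e+04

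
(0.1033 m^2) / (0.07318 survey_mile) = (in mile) 5.45e-07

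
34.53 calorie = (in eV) 9.017e+20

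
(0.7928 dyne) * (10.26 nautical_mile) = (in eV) 9.402e+17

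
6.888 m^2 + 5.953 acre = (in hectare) 2.41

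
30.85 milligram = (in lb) 6.801e-05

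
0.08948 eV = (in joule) 1.434e-20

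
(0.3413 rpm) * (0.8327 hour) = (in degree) 6139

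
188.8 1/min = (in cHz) 314.7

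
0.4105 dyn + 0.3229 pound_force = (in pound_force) 0.3229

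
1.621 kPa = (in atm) 0.016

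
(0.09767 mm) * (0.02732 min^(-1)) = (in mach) 1.306e-10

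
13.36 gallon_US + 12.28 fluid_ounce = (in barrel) 0.3204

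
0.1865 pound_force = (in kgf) 0.08459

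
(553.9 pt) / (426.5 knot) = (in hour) 2.474e-07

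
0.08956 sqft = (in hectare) 8.32e-07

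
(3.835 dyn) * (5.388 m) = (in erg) 2066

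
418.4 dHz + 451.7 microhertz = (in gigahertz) 4.184e-08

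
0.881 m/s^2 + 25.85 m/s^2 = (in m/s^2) 26.73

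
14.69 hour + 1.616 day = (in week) 0.3183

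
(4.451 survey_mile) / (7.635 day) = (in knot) 0.02111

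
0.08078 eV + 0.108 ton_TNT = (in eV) 2.82e+27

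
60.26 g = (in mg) 6.026e+04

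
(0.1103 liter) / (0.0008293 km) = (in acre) 3.287e-08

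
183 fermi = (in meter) 1.83e-13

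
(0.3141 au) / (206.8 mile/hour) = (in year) 16.12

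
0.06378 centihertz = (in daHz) 6.378e-05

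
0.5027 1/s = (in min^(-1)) 30.16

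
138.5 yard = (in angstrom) 1.266e+12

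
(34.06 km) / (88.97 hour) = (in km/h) 0.3828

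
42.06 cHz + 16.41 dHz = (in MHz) 2.062e-06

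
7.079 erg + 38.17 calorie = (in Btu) 0.1514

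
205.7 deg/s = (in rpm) 34.28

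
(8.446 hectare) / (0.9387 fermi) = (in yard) 9.84e+19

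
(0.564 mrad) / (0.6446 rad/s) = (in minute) 1.458e-05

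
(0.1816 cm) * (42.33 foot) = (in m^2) 0.02343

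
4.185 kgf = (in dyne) 4.104e+06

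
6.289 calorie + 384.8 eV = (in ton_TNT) 6.289e-09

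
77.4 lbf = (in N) 344.3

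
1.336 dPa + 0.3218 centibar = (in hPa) 3.219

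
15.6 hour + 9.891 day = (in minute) 1.518e+04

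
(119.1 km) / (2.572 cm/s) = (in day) 53.6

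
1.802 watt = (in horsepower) 0.002417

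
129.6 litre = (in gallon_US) 34.24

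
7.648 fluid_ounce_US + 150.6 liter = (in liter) 150.8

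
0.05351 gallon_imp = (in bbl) 0.00153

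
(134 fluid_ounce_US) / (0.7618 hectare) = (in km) 5.202e-10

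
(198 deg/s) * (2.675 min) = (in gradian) 3.531e+04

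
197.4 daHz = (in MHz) 0.001974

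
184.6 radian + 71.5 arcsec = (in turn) 29.38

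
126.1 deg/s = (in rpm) 21.02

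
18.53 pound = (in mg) 8.405e+06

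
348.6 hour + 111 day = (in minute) 1.808e+05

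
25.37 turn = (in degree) 9133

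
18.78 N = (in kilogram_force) 1.915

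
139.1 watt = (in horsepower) 0.1865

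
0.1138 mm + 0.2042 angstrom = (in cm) 0.01138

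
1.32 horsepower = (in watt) 984.3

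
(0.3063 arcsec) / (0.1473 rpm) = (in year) 3.053e-12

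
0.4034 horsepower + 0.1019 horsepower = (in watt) 376.8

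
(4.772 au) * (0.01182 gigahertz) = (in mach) 2.478e+16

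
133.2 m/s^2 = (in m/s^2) 133.2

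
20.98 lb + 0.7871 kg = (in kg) 10.3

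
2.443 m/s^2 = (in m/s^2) 2.443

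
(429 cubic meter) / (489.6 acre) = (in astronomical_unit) 1.447e-15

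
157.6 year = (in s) 4.97e+09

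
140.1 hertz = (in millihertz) 1.401e+05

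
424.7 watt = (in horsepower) 0.5695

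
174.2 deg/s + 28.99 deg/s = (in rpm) 33.87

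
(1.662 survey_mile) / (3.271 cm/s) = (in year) 0.002593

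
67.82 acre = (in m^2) 2.745e+05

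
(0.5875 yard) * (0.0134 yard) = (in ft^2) 0.07085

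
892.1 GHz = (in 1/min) 5.353e+13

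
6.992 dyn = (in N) 6.992e-05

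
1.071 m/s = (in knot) 2.082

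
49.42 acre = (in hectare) 20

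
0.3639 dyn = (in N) 3.639e-06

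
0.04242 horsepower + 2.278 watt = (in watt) 33.91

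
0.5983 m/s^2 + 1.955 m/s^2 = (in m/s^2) 2.553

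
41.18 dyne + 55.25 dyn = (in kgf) 9.833e-05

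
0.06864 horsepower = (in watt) 51.18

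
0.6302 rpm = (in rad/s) 0.06599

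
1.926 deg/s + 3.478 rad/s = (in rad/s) 3.512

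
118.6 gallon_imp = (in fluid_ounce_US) 1.823e+04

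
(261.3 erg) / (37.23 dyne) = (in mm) 70.19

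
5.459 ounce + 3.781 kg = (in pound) 8.677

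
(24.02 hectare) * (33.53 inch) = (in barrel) 1.287e+06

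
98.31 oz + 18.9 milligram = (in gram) 2787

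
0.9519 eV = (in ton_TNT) 3.645e-29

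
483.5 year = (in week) 2.521e+04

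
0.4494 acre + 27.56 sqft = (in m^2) 1821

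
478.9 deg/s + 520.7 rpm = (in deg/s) 3603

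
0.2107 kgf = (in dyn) 2.066e+05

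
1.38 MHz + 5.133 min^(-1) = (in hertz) 1.38e+06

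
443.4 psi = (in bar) 30.57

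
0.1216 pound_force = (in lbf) 0.1216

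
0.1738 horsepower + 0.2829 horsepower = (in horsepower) 0.4567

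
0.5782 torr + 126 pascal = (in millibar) 2.031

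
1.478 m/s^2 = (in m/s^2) 1.478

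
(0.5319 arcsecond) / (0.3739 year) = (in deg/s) 1.253e-11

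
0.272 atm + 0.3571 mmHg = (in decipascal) 2.761e+05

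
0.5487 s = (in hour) 0.0001524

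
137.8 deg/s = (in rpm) 22.97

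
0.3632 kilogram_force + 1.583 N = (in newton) 5.145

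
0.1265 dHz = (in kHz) 1.265e-05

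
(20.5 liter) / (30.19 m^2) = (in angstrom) 6.79e+06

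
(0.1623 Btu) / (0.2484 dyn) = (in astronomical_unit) 0.0004608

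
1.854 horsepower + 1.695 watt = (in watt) 1384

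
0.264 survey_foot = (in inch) 3.168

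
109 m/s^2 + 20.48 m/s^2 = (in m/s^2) 129.5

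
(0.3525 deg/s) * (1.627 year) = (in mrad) 3.157e+08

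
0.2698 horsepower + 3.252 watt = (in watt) 204.4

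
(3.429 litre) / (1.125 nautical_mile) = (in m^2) 1.646e-06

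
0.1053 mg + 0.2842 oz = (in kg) 0.008057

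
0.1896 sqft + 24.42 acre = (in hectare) 9.882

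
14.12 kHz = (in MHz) 0.01412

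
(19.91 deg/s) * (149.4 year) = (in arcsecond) 3.377e+14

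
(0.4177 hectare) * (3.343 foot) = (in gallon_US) 1.124e+06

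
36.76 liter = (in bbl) 0.2312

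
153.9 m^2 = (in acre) 0.03803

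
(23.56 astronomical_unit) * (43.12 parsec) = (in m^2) 4.69e+30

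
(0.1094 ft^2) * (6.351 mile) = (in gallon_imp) 2.285e+04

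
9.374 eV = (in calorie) 3.59e-19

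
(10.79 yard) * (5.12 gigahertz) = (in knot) 9.819e+10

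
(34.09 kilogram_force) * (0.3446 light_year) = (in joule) 1.09e+18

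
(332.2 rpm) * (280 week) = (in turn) 9.376e+08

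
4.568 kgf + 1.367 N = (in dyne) 4.616e+06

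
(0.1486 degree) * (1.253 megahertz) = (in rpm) 3.103e+04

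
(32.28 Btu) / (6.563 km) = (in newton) 5.189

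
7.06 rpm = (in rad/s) 0.7393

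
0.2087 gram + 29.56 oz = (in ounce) 29.57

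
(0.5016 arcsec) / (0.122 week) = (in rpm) 3.147e-10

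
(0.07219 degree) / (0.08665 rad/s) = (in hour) 4.039e-06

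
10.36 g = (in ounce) 0.3654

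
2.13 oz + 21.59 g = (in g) 81.97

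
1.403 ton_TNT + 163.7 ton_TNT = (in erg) 6.908e+18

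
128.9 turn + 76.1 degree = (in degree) 4.648e+04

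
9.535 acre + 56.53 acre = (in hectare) 26.74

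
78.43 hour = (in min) 4706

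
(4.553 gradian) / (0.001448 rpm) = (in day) 0.005459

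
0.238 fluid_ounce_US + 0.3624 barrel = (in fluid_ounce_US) 1949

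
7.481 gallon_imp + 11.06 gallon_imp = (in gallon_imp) 18.54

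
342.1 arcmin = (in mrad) 99.51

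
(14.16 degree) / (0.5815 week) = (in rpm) 6.71e-06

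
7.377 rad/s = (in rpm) 70.45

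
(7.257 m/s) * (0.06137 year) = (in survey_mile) 8727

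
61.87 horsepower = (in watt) 4.614e+04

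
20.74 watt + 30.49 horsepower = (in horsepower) 30.52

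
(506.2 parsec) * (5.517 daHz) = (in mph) 1.928e+21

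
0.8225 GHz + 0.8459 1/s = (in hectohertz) 8.225e+06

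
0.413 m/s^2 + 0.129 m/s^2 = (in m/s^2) 0.542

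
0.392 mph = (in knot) 0.3406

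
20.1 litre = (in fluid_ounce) 679.7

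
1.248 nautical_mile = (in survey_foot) 7583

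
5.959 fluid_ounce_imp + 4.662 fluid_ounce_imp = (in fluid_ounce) 10.2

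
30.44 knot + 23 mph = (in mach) 0.07619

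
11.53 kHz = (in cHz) 1.153e+06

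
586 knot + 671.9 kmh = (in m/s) 488.1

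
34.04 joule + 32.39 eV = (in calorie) 8.136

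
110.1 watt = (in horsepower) 0.1476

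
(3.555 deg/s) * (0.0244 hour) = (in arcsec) 1.124e+06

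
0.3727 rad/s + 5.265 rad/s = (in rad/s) 5.638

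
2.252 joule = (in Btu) 0.002134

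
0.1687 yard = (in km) 0.0001543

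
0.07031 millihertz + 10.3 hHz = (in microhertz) 1.03e+09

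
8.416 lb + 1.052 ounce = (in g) 3847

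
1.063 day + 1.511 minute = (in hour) 25.54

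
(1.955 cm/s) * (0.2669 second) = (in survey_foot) 0.01712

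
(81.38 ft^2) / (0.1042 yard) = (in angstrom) 7.935e+11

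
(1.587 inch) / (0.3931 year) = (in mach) 9.55e-12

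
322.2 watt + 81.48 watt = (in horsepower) 0.5413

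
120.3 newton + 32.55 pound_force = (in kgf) 27.03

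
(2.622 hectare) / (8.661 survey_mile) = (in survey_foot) 6.172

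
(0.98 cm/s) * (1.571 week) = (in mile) 5.786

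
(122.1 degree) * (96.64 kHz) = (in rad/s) 2.059e+05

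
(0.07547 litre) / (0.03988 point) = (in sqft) 57.74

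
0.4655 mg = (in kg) 4.655e-07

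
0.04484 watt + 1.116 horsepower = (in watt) 832.2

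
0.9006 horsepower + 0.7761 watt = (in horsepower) 0.9016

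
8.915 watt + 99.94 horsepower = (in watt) 7.453e+04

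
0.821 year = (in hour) 7192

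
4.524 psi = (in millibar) 311.9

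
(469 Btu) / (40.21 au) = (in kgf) 8.388e-09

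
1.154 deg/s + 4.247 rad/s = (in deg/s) 244.5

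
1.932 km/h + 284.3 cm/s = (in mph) 7.56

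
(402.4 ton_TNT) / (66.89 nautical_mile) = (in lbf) 3.055e+06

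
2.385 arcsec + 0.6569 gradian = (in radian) 0.01033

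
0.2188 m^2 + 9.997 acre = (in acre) 9.997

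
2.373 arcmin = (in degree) 0.03955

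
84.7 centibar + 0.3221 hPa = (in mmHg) 635.5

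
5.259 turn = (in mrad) 3.304e+04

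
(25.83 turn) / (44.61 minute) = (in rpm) 0.579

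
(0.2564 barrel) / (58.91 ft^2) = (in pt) 21.11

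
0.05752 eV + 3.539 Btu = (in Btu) 3.539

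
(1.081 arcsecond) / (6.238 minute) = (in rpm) 1.337e-07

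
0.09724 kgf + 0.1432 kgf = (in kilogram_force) 0.2404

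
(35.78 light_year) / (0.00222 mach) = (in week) 7.404e+11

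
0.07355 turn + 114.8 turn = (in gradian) 4.595e+04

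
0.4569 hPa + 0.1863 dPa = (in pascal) 45.71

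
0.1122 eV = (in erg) 1.798e-13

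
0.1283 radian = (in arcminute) 441.1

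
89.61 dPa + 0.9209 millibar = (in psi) 0.01466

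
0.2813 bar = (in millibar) 281.3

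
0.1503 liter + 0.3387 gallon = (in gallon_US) 0.3784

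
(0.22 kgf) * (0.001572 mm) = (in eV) 2.117e+13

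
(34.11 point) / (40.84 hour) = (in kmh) 2.946e-07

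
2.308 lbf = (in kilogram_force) 1.047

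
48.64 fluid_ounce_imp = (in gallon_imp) 0.304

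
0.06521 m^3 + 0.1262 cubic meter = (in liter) 191.4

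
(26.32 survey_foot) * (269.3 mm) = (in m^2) 2.16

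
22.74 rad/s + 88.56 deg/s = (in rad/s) 24.29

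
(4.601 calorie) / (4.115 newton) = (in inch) 184.2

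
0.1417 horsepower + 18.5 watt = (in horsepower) 0.1665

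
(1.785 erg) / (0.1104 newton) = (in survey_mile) 1.005e-09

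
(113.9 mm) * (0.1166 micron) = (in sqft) 1.43e-07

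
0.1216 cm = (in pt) 3.447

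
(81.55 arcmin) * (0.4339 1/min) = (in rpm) 0.001638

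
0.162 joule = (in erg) 1.62e+06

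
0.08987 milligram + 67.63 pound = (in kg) 30.68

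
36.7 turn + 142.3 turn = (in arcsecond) 2.32e+08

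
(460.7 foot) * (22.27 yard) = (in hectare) 0.2859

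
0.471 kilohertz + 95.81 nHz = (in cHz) 4.71e+04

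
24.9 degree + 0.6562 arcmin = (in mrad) 434.8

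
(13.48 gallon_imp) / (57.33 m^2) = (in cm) 0.1069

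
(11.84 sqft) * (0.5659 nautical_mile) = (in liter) 1.153e+06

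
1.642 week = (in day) 11.49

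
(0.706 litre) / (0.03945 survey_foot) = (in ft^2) 0.632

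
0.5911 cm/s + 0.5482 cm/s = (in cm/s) 1.139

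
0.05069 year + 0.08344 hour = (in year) 0.0507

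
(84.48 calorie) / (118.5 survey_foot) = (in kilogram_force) 0.9979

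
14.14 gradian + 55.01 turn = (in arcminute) 1.189e+06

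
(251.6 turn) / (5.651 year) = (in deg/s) 0.0005083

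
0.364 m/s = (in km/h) 1.31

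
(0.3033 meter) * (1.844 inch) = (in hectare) 1.421e-06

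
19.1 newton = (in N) 19.1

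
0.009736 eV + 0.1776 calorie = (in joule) 0.7431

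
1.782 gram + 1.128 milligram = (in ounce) 0.0629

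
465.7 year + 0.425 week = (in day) 1.7e+05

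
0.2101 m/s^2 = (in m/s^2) 0.2101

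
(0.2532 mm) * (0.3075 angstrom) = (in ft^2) 8.381e-14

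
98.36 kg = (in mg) 9.836e+07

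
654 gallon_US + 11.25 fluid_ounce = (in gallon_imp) 544.6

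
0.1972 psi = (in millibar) 13.6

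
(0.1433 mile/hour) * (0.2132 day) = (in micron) 1.18e+09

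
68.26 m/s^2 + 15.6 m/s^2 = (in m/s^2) 83.86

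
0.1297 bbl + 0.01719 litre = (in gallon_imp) 4.54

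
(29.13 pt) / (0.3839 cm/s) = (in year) 8.488e-08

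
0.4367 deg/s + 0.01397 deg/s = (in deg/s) 0.4507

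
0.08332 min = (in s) 4.999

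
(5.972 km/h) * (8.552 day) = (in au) 8.194e-06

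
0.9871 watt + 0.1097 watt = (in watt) 1.097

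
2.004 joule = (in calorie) 0.479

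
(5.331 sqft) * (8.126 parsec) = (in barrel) 7.811e+17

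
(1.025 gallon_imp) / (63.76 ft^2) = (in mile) 4.888e-07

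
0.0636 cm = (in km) 6.36e-07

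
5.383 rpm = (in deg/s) 32.3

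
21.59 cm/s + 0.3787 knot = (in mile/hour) 0.9188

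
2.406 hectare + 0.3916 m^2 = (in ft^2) 2.59e+05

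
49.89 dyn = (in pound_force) 0.0001122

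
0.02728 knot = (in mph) 0.03139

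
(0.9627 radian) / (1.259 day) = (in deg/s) 0.0005071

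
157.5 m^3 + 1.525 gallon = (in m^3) 157.5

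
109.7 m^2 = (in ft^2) 1181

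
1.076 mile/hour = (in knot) 0.935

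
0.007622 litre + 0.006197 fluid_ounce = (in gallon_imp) 0.001717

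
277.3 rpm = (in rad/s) 29.04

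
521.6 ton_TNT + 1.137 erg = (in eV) 1.362e+31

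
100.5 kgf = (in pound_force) 221.6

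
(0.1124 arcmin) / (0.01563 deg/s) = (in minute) 0.001998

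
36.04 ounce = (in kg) 1.022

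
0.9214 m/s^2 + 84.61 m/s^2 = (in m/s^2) 85.53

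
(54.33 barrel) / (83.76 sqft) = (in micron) 1.11e+06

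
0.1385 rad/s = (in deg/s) 7.935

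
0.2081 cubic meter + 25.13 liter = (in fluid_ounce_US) 7886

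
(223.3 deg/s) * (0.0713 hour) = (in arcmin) 3.439e+06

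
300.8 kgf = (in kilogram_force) 300.8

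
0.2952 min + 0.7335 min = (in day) 0.0007144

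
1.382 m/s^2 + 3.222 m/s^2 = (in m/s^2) 4.604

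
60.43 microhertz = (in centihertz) 0.006043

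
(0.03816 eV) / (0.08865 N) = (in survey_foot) 2.263e-19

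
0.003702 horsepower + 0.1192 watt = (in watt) 2.88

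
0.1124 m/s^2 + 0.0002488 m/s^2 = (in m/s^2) 0.1126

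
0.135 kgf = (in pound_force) 0.2976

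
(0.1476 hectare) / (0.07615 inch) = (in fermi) 7.631e+20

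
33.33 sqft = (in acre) 0.0007652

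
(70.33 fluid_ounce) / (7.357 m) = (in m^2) 0.0002827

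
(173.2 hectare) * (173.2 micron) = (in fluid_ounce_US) 1.014e+07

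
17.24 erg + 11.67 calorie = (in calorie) 11.67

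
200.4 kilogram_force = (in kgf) 200.4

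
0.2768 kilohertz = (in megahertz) 0.0002768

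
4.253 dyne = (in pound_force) 9.561e-06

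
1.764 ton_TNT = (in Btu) 6.995e+06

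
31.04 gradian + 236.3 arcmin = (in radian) 0.5563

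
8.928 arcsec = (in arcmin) 0.1488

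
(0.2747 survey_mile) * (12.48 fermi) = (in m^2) 5.517e-12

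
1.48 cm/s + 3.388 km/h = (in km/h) 3.441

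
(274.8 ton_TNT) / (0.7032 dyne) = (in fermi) 1.635e+32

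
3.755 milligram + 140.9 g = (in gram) 140.9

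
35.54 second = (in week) 5.876e-05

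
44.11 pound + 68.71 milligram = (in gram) 2.001e+04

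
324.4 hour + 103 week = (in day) 734.5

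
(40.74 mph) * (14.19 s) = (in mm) 2.584e+05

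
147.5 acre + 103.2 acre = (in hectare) 101.5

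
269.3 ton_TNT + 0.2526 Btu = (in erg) 1.127e+19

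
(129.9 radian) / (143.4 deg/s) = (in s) 51.9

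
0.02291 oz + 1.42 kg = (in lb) 3.132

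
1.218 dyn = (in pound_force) 2.738e-06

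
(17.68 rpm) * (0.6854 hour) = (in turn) 727.1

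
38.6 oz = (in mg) 1.094e+06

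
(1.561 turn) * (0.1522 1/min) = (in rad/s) 0.02488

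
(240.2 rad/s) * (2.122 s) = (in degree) 2.92e+04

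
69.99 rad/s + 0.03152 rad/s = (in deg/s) 4012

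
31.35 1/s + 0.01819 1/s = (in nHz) 3.137e+10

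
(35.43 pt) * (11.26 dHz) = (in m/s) 0.01407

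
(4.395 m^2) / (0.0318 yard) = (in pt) 4.284e+05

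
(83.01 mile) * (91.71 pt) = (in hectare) 0.4322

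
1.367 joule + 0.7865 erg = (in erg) 1.367e+07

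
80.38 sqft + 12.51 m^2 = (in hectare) 0.001998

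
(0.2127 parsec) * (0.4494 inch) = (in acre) 1.851e+10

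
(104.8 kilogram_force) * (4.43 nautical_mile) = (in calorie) 2.015e+06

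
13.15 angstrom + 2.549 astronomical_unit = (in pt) 1.081e+15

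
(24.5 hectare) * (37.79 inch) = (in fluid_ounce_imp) 8.277e+09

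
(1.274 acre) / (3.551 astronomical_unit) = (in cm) 9.705e-07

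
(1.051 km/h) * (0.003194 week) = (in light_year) 5.961e-14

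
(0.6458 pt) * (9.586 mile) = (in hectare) 0.0003515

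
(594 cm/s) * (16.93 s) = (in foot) 329.9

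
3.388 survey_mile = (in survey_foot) 1.789e+04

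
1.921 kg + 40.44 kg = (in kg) 42.36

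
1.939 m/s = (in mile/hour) 4.337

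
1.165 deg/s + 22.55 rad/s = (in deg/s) 1293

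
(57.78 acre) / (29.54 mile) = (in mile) 0.003056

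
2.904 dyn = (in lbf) 6.528e-06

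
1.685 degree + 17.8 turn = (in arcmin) 3.846e+05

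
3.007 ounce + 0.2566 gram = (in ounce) 3.016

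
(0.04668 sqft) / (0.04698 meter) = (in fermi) 9.231e+13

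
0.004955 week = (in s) 2997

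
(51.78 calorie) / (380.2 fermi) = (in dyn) 5.698e+19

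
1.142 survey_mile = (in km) 1.838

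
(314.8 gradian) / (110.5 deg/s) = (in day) 2.968e-05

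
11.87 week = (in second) 7.179e+06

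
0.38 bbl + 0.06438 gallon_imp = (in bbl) 0.3818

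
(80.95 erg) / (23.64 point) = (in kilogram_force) 9.898e-05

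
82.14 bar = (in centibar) 8214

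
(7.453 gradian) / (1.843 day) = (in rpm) 7.021e-06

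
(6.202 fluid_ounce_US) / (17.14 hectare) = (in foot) 3.511e-09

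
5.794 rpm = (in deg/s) 34.76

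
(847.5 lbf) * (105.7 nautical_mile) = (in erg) 7.38e+15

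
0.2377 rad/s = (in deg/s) 13.62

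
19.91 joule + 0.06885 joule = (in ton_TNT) 4.775e-09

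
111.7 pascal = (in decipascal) 1117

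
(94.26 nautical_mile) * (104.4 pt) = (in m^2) 6429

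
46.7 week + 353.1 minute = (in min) 4.711e+05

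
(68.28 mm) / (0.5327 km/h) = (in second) 0.4614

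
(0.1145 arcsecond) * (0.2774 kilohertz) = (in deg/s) 0.008823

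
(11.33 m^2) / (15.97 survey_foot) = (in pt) 6598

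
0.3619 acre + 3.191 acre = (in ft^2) 1.548e+05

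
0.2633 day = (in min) 379.2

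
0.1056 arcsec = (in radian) 5.12e-07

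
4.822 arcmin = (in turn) 0.0002232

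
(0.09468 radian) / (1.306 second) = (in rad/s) 0.0725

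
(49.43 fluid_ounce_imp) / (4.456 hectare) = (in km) 3.152e-11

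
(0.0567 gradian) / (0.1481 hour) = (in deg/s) 9.571e-05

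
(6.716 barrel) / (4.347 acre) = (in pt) 0.1721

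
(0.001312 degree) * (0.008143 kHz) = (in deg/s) 0.01068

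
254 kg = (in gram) 2.54e+05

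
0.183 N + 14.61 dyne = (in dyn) 1.831e+04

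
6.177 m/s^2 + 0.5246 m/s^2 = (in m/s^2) 6.702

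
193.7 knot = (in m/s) 99.65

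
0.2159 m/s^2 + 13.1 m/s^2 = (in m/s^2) 13.32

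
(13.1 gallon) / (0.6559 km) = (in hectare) 7.56e-09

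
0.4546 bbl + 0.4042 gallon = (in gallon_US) 19.5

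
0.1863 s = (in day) 2.156e-06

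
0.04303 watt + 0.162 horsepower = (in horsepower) 0.1621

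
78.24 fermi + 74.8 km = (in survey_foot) 2.454e+05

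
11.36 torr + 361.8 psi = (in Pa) 2.496e+06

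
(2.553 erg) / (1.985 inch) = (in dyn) 0.5064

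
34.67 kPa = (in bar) 0.3467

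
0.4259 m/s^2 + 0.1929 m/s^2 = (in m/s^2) 0.6188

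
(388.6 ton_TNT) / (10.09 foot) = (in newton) 5.287e+11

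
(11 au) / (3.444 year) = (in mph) 3.389e+04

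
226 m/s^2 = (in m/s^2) 226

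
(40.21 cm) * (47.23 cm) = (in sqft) 2.044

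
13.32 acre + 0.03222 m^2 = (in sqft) 5.802e+05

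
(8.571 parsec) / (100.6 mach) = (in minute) 1.287e+11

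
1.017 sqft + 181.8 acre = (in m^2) 7.357e+05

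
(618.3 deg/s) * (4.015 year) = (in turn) 2.175e+08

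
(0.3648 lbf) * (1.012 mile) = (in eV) 1.65e+22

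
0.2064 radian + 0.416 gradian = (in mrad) 212.9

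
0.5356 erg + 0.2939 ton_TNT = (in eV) 7.675e+27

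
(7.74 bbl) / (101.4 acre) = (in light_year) 3.17e-22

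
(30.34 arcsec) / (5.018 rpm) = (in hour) 7.776e-08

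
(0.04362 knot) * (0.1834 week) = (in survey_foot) 8166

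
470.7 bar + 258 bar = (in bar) 728.7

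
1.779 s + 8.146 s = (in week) 1.641e-05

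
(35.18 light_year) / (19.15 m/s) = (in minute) 2.897e+14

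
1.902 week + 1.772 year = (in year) 1.808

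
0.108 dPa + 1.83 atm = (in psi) 26.89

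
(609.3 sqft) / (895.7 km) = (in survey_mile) 3.927e-08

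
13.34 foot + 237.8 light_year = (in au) 1.504e+07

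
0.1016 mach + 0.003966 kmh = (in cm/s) 3460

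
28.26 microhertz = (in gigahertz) 2.826e-14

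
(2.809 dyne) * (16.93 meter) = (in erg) 4756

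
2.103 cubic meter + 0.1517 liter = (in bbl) 13.23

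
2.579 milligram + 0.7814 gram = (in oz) 0.02765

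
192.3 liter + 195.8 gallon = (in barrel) 5.871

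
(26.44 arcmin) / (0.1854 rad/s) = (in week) 6.859e-08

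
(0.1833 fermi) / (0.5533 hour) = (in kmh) 3.313e-19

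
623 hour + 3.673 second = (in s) 2.243e+06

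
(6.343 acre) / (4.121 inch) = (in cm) 2.452e+07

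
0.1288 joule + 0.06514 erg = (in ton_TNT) 3.078e-11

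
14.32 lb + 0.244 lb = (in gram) 6606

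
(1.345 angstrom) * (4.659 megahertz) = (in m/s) 0.0006266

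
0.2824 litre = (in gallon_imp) 0.06212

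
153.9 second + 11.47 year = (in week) 598.1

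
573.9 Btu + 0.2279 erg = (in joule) 6.055e+05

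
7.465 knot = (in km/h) 13.83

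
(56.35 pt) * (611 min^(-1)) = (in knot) 0.3935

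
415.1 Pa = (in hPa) 4.151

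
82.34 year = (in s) 2.597e+09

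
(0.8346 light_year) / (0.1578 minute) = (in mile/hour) 1.866e+15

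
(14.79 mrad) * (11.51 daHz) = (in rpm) 16.26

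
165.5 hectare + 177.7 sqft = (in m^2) 1.655e+06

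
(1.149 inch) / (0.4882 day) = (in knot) 1.345e-06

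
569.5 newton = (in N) 569.5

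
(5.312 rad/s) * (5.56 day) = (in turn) 4.061e+05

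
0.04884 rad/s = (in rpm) 0.4664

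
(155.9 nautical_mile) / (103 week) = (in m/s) 0.004635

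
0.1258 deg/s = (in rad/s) 0.002196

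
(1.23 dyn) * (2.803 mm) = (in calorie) 8.24e-09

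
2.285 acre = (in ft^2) 9.953e+04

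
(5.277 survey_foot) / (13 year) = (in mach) 1.152e-11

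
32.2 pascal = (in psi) 0.00467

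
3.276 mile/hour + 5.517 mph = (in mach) 0.01154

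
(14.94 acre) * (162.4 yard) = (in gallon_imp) 1.975e+09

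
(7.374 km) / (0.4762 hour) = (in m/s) 4.301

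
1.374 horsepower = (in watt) 1025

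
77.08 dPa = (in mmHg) 0.05781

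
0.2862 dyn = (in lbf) 6.434e-07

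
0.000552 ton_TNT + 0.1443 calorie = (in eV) 1.442e+25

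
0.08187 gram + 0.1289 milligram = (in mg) 82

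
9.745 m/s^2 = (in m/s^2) 9.745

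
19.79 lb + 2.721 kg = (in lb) 25.79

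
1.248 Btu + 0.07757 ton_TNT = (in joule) 3.246e+08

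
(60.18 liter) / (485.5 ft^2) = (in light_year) 1.41e-19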